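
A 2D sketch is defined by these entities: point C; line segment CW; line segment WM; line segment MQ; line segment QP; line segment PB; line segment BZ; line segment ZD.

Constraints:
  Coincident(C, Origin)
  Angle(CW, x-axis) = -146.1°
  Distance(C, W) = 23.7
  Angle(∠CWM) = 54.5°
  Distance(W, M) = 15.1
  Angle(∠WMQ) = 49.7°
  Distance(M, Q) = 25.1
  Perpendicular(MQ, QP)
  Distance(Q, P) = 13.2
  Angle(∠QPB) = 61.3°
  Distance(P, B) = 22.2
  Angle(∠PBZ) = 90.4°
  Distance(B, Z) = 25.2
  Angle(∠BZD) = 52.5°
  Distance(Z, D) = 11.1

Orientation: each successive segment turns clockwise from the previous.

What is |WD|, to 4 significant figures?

24.40

C is at the origin; CW runs at -146.1° with length 23.7, so W = (-19.67, -13.22). ∠CWM = 54.5° gives WM at 88.40° from the x-axis; with |WM| = 15.1, M = (-19.25, 1.876). ∠WMQ = 49.7° gives MQ at -41.90° from the x-axis; with |MQ| = 25.1, Q = (-0.5675, -14.89). MQ ⟂ QP, so QP runs at -131.9°; with |QP| = 13.2, P = (-9.383, -24.71). ∠QPB = 61.3° gives PB at 109.4° from the x-axis; with |PB| = 22.2, B = (-16.76, -3.772). ∠PBZ = 90.4° gives BZ at 19.80° from the x-axis; with |BZ| = 25.2, Z = (6.953, 4.764). ∠BZD = 52.5° gives ZD at -107.7° from the x-axis; with |ZD| = 11.1, D = (3.579, -5.811). Then |WD| = |D − W| = 24.40.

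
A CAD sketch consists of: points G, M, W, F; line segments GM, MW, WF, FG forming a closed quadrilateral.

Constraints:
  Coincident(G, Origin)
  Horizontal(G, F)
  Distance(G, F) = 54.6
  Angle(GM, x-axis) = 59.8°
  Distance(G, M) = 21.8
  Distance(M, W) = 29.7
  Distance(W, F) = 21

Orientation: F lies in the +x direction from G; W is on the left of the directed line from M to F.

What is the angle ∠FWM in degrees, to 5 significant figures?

138.61°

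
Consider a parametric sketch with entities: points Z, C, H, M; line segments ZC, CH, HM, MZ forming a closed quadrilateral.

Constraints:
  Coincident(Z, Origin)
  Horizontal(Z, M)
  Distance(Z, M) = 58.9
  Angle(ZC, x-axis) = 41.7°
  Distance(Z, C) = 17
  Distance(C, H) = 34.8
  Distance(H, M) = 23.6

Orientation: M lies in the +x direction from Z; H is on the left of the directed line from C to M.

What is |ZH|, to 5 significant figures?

50.519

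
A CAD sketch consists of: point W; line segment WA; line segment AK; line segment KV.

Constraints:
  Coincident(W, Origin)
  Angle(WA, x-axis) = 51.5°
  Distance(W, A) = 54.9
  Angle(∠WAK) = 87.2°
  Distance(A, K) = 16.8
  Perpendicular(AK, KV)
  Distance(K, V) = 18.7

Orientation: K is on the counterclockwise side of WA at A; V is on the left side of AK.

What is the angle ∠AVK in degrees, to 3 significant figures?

41.9°

∠WAK = 87.2°, so AK runs at 51.5° + (180° − 87.2°) = 144° from the x-axis; with |AK| = 16.8, K = A + 16.8·(cos 144°, sin 144°) = (20.5, 52.8). AK is perpendicular to KV; with |KV| = 18.7 on the left of AK, V = K + 18.7·(-0.584, -0.812) = (9.62, 37.6). Then cos ∠AVK = VA·VK / (|VA||VK|), giving 41.9°.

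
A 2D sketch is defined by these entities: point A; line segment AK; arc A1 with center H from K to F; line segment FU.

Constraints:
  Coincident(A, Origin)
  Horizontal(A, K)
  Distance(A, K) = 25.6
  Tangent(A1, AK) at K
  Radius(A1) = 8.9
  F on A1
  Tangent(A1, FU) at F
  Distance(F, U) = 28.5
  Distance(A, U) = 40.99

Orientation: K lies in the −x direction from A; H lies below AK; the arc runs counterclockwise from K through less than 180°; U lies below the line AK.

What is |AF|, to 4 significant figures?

35.76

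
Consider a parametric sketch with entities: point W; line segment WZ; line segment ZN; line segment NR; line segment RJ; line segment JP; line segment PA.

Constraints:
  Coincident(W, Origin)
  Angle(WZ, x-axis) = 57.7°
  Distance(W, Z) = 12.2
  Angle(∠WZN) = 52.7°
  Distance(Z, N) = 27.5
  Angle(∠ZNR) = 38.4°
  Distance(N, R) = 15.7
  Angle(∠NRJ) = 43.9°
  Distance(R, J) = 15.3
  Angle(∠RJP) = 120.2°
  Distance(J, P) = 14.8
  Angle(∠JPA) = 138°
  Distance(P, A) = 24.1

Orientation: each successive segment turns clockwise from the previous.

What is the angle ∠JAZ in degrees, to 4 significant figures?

6.976°

W is at the origin; WZ runs at 57.7° with length 12.2, so Z = (6.519, 10.31). ∠WZN = 52.7° gives ZN at -69.60° from the x-axis; with |ZN| = 27.5, N = (16.10, -15.46). ∠ZNR = 38.4° gives NR at 148.8° from the x-axis; with |NR| = 15.7, R = (2.676, -7.330). ∠NRJ = 43.9° gives RJ at 12.70° from the x-axis; with |RJ| = 15.3, J = (17.60, -3.966). ∠RJP = 120.2° gives JP at -47.10° from the x-axis; with |JP| = 14.8, P = (27.68, -14.81). ∠JPA = 138.0° gives PA at -89.10° from the x-axis; with |PA| = 24.1, A = (28.05, -38.91). Then cos ∠JAZ = AJ·AZ / (|AJ||AZ|), giving 6.976°.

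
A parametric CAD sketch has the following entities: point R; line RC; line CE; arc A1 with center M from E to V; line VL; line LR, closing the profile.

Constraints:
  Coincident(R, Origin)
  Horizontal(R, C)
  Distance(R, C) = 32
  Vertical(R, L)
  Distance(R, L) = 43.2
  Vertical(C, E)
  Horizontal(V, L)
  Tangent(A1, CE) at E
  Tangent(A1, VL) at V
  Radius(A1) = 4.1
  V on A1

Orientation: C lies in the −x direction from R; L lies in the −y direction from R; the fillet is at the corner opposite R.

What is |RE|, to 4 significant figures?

50.53

R is at the origin; R and C share the same y with |RC| = 32.0 and C on the −x side, so C = (-32.00, 0.000). R and L share the same x with |RL| = 43.2 and L on the −y side, so L = (0.000, -43.20). The virtual corner opposite R is at (-32.00, -43.20). Since A1 is tangent to CE there, ME ⟂ CE and tangency of A1 to VL means the radius MV is perpendicular to VL, with radius 4.1, so the center M sits 4.1 in from both sides at M = (-27.90, -39.10). That places the tangent points at E = (-32.00, -39.10) on CE and V = (-27.90, -43.20) on VL. Then |RE| = |E − R| = 50.53.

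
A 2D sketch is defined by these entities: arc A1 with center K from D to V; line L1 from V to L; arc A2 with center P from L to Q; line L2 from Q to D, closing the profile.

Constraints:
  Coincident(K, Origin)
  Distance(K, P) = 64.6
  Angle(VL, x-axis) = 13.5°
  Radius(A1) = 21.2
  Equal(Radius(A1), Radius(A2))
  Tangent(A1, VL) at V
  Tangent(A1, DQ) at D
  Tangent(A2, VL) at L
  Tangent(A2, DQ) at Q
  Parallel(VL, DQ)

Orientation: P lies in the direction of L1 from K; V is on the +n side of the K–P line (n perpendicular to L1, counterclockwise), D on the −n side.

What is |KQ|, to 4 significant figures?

67.99

Tangency of A1 to both parallel lines with radius 21.2 puts V and D at K ± 21.2·n: V = (-4.949, 20.61), D = (4.949, -20.61). Equal radii place L and Q the same way about P: L = P + 21.2·n = (57.87, 35.69), Q = P − 21.2·n = (67.76, -5.534). Then |KQ| = |Q − K| = 67.99.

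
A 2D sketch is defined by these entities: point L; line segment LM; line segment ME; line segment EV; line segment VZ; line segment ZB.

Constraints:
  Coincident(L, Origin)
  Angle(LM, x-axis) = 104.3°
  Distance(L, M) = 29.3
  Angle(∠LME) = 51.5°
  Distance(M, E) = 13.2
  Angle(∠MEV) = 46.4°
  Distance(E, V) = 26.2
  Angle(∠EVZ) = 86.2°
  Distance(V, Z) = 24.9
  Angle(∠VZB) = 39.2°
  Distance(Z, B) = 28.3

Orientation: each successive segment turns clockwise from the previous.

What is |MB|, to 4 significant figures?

7.839

L is at the origin; LM runs at 104.3° with length 29.3, so M = (-7.237, 28.39). ∠LME = 51.5° gives ME at -24.20° from the x-axis; with |ME| = 13.2, E = (4.803, 22.98). ∠MEV = 46.4° gives EV at -157.8° from the x-axis; with |EV| = 26.2, V = (-19.45, 13.08). ∠EVZ = 86.2° gives VZ at 108.4° from the x-axis; with |VZ| = 24.9, Z = (-27.31, 36.71). ∠VZB = 39.2° gives ZB at -32.40° from the x-axis; with |ZB| = 28.3, B = (-3.420, 21.54). Then |MB| = |B − M| = 7.839.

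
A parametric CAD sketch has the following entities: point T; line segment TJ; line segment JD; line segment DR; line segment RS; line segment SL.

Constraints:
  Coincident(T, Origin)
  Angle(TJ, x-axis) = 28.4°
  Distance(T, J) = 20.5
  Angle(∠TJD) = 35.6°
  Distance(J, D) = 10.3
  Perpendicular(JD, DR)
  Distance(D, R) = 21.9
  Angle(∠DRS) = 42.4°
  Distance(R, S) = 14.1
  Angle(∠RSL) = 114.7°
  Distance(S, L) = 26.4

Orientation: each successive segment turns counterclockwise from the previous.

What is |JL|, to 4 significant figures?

16.94

∠DRS = 42.4° gives RS at 40.40° from the x-axis; with |RS| = 14.1, S = (15.81, -1.548). ∠RSL = 114.7° gives SL at 105.7° from the x-axis; with |SL| = 26.4, L = (8.663, 23.87). Then |JL| = |L − J| = 16.94.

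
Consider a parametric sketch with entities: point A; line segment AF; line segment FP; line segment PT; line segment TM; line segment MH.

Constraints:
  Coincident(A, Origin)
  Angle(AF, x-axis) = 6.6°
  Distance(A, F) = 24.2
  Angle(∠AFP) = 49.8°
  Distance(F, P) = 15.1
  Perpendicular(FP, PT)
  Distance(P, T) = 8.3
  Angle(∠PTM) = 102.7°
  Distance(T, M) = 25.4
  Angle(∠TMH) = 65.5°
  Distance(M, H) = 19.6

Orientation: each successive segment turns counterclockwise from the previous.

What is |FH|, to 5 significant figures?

7.7629

∠PTM = 102.7° gives TM at -55.900° from the x-axis; with |TM| = 25.4, M = (21.591, -13.965). ∠TMH = 65.5° gives MH at 58.600° from the x-axis; with |MH| = 19.6, H = (31.802, 2.7646). Then |FH| = |H − F| = 7.7629.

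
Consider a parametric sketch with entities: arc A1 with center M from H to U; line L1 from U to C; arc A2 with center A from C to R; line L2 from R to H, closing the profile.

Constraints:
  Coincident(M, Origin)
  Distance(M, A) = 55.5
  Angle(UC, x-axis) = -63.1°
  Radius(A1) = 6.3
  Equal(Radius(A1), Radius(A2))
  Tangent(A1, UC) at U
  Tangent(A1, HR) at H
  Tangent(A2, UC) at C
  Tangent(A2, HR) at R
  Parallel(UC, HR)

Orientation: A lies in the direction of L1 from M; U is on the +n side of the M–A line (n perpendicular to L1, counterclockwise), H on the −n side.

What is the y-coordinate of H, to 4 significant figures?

-2.850

M is at the origin and A lies 55.5 along u from M, so A = 55.5·u = (25.11, -49.49). Tangency of A1 to both parallel lines with radius 6.3 puts U and H at M ± 6.3·n: U = (5.618, 2.850), H = (-5.618, -2.850). So H.y = -2.850.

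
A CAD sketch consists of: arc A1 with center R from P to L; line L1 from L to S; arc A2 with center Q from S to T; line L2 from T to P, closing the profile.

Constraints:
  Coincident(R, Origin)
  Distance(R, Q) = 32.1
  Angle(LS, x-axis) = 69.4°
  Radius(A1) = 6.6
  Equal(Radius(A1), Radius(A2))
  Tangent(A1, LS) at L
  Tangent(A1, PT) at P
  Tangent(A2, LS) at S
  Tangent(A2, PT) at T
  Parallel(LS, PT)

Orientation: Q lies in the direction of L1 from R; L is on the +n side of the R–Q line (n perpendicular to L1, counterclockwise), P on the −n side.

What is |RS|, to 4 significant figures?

32.77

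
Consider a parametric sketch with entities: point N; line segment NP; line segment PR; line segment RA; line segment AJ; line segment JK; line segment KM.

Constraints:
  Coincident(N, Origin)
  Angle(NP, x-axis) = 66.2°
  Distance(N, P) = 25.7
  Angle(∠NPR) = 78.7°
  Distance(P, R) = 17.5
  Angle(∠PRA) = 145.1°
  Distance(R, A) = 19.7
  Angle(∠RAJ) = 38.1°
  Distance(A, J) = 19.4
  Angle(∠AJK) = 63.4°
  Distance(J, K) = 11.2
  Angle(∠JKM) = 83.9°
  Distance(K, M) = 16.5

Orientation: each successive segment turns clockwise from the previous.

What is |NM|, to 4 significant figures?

31.82

∠AJK = 63.4° gives JK at 31.50° from the x-axis; with |JK| = 11.2, K = (24.51, 11.04). ∠JKM = 83.9° gives KM at -64.60° from the x-axis; with |KM| = 16.5, M = (31.58, -3.861). Then |NM| = |M − N| = 31.82.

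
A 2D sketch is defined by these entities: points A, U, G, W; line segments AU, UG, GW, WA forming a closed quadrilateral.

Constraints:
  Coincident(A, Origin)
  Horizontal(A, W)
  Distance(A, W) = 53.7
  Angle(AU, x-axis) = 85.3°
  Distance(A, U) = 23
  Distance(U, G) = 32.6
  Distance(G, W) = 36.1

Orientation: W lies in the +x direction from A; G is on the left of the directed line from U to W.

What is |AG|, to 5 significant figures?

45.149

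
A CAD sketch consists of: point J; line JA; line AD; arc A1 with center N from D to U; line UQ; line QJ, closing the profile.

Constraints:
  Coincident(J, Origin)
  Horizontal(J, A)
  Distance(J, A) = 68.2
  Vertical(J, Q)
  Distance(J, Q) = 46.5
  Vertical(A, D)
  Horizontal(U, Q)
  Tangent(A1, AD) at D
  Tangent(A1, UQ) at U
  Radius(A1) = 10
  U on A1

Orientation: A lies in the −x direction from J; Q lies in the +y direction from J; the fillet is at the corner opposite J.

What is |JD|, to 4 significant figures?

77.35

J is at the origin; JA is horizontal with |JA| = 68.2 and A on the −x side, so A = (-68.20, 0.000). J and Q share the same x with |JQ| = 46.5 and Q on the +y side, so Q = (0.000, 46.50). The virtual corner opposite J is at (-68.20, 46.50). Since A1 is tangent to AD there, ND ⟂ AD and tangency of A1 to UQ means the radius NU is perpendicular to UQ, with radius 10.0, so the center N sits 10.0 in from both sides at N = (-58.20, 36.50). That places the tangent points at D = (-68.20, 36.50) on AD and U = (-58.20, 46.50) on UQ. Then |JD| = |D − J| = 77.35.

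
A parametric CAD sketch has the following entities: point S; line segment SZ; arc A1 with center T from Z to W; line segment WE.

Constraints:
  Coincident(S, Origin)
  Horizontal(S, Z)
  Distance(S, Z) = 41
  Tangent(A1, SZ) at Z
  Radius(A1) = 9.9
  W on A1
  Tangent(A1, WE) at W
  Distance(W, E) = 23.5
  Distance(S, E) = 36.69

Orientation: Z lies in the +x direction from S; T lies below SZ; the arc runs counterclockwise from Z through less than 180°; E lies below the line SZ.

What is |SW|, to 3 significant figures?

32.4

S is at the origin; S and Z share the same y with |SZ| = 41.0 and Z on the +x side, so Z = (41.0, 0.00). A1 meets SZ tangentially, so TZ is at right angles to SZ, so T = Z + (0, -9.9) = (41.0, -9.90). Since TW ⟂ WE (tangency), |TE| = √(9.9² + 23.5²) = 25.5 regardless of where W sits on A1. So E lies on both circle(S, 36.69) and circle(T, 25.5); the below-SZ intersection is E = (23.3, -28.3). W is the foot of the tangent from E: W = (31.8, -6.36).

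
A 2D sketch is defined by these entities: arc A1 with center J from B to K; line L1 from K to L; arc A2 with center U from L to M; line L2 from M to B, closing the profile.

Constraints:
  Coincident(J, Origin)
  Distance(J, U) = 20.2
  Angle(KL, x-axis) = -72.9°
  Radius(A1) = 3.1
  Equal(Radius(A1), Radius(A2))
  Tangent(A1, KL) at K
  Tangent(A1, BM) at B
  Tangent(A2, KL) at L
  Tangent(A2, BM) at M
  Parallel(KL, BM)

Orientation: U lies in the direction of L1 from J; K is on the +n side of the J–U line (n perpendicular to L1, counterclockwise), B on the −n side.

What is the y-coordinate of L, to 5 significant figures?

-18.395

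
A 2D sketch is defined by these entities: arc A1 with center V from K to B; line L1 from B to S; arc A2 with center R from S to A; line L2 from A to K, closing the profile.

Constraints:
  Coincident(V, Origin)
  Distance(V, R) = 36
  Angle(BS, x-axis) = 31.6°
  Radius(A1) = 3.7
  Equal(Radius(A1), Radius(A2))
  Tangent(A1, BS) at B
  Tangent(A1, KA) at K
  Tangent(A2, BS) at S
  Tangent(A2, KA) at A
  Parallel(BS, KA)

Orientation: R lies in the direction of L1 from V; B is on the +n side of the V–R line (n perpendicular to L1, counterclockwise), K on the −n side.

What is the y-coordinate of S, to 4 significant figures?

22.01

The slot axis is L1's direction at 31.6°, so u = (cos 31.6°, sin 31.6°) = (0.8517, 0.5240) and n = (−sin 31.6°, cos 31.6°) = (-0.5240, 0.8517). V is at the origin and R lies 36.0 along u from V, so R = 36.0·u = (30.66, 18.86). Tangency of A1 to both parallel lines with radius 3.7 puts B and K at V ± 3.7·n: B = (-1.939, 3.151), K = (1.939, -3.151). Equal radii place S and A the same way about R: S = R + 3.7·n = (28.72, 22.01), A = R − 3.7·n = (32.60, 15.71). So S.y = 22.01.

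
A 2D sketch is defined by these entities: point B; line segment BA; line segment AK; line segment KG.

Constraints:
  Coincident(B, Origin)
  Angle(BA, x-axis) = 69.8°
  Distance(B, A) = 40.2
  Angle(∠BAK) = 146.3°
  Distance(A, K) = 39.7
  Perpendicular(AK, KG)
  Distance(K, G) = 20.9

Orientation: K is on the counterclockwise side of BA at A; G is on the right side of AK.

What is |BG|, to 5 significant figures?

84.952

B is at the origin; BA runs at 69.8° with length 40.2, so A = 40.2·(cos 69.8°, sin 69.8°) = (13.881, 37.727). ∠BAK = 146.3°, so AK runs at 69.8° + (180° − 146.3°) = 103.50° from the x-axis; with |AK| = 39.7, K = A + 39.7·(cos 103.50°, sin 103.50°) = (4.6132, 76.331). The perpendicularity gives KG at right angles to AK; with |KG| = 20.9 on the right of AK, G = K + 20.9·(0.97237, 0.23345) = (24.936, 81.210). Then |BG| = |G − B| = 84.952.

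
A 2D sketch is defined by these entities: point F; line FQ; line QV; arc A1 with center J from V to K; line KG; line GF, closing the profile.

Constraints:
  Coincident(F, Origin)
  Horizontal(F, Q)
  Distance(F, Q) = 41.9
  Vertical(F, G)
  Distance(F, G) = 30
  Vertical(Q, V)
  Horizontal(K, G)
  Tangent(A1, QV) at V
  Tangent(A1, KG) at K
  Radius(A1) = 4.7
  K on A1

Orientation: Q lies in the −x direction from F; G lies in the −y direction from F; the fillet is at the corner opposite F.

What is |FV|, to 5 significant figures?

48.946

F is at the origin; F and Q share the same y with |FQ| = 41.9 and Q on the −x side, so Q = (-41.900, 0.0000). FG is vertical with |FG| = 30.0 and G on the −y side, so G = (0.0000, -30.000). The virtual corner opposite F is at (-41.900, -30.000). The tangent condition forces JV to be normal to QV and A1 meets KG tangentially, so JK is at right angles to KG, with radius 4.7, so the center J sits 4.7 in from both sides at J = (-37.200, -25.300). That places the tangent points at V = (-41.900, -25.300) on QV and K = (-37.200, -30.000) on KG. Then |FV| = |V − F| = 48.946.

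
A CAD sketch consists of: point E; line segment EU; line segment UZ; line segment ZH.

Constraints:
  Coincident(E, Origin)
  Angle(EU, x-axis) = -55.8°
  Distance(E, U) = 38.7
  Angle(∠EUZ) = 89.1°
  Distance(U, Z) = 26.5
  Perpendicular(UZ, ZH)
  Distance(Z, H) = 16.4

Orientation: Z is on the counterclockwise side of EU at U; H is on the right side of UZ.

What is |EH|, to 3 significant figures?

60.9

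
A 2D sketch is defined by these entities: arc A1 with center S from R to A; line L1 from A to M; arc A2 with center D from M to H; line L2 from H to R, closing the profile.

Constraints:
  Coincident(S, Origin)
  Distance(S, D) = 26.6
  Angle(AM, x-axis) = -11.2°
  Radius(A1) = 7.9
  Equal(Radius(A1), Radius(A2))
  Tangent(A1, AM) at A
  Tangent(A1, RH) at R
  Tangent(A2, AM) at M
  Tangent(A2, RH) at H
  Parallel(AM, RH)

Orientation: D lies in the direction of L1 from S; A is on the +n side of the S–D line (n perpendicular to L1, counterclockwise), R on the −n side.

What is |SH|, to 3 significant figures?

27.7

The slot axis is L1's direction at -11.2°, so u = (cos -11.2°, sin -11.2°) = (0.981, -0.194) and n = (−sin -11.2°, cos -11.2°) = (0.194, 0.981). S is at the origin and D lies 26.6 along u from S, so D = 26.6·u = (26.1, -5.17). Tangency of A1 to both parallel lines with radius 7.9 puts A and R at S ± 7.9·n: A = (1.53, 7.75), R = (-1.53, -7.75). Equal radii place M and H the same way about D: M = D + 7.9·n = (27.6, 2.58), H = D − 7.9·n = (24.6, -12.9). Then |SH| = |H − S| = 27.7.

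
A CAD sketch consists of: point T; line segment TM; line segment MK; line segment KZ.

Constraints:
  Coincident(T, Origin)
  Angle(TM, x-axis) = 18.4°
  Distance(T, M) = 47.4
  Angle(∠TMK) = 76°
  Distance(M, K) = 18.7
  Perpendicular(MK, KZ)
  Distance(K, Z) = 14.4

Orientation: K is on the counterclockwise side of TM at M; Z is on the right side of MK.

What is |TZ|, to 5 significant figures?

60.824

T is at the origin; TM runs at 18.4° with length 47.4, so M = 47.4·(cos 18.4°, sin 18.4°) = (44.977, 14.962). ∠TMK = 76.0°, so MK runs at 18.4° + (180° − 76.0°) = 122.40° from the x-axis; with |MK| = 18.7, K = M + 18.7·(cos 122.40°, sin 122.40°) = (34.957, 30.751). The perpendicularity gives KZ at right angles to MK; with |KZ| = 14.4 on the right of MK, Z = K + 14.4·(0.84433, 0.53583) = (47.115, 38.467). Then |TZ| = |Z − T| = 60.824.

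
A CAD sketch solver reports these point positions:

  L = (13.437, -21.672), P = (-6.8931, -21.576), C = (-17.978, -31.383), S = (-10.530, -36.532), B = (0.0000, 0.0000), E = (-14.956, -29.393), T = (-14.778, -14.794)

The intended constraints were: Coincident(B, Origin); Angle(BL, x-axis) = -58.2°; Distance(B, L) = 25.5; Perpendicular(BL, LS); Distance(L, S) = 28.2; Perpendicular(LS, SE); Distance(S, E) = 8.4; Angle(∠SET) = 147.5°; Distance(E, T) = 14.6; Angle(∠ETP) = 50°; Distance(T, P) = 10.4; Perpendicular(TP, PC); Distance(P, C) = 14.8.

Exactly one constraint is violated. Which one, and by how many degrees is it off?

Perpendicular(TP, PC) — off by 7.80°.

B = (0.00, 0.00) ✓; BL at -58.20° ✓; |BL| = 25.50 ✓; ∠(BL, LS) = 90.00° ✓; |LS| = 28.20 ✓; ∠(LS, SE) = 90.00° ✓; |SE| = 8.400 ✓; ∠SET = 147.5° ✓; |ET| = 14.60 ✓; ∠ETP = 50.00° ✓; |TP| = 10.40 ✓; ∠(TP, PC) = 97.80° ✗; |PC| = 14.80 ✓.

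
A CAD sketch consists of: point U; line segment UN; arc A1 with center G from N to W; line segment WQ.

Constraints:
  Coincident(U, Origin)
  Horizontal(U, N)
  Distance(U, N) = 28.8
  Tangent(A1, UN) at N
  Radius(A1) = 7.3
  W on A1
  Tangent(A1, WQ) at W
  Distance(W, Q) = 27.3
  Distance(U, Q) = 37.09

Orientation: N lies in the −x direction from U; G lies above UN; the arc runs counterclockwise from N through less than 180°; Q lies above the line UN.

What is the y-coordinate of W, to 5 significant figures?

6.0650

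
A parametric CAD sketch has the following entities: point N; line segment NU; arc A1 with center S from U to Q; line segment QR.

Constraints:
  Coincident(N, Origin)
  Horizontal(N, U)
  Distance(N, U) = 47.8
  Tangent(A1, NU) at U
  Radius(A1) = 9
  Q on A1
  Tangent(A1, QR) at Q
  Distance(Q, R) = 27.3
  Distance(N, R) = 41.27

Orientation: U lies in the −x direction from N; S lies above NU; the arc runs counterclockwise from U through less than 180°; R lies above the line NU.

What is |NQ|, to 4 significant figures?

39.96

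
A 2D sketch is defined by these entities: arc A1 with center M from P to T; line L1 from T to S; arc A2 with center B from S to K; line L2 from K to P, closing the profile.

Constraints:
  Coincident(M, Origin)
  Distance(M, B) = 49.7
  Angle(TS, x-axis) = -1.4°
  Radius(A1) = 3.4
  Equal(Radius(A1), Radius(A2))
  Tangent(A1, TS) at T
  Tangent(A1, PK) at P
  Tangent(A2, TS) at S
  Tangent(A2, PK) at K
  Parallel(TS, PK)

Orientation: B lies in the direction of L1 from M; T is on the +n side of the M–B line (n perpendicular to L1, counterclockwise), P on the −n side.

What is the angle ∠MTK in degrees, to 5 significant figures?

82.209°

Tangency of A1 to both parallel lines with radius 3.4 puts T and P at M ± 3.4·n: T = (0.083069, 3.3990), P = (-0.083069, -3.3990). Equal radii place S and K the same way about B: S = B + 3.4·n = (49.768, 2.1847), K = B − 3.4·n = (49.602, -4.6133). Then cos ∠MTK = TM·TK / (|TM||TK|), giving 82.209°.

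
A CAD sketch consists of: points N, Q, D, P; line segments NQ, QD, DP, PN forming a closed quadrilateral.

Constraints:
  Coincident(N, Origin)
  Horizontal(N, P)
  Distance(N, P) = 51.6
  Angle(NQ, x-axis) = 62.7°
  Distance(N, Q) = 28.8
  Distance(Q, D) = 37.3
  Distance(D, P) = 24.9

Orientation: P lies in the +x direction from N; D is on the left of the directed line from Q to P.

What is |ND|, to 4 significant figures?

56.30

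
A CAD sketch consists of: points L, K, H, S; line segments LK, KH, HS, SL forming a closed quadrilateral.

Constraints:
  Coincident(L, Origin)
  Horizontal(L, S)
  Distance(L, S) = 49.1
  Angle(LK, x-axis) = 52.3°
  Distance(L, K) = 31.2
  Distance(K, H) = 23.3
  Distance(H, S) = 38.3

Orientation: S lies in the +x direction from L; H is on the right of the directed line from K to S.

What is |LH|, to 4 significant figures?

11.28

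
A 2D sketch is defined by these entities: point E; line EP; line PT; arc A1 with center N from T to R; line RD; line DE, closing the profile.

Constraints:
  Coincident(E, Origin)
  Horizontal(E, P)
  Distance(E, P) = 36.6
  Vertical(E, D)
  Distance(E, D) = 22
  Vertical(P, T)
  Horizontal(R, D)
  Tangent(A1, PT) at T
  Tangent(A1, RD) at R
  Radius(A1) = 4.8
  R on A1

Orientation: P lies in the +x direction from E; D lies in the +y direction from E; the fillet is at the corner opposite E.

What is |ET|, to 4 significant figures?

40.44

E is at the origin; E and P share the same y with |EP| = 36.6 and P on the +x side, so P = (36.60, 0.000). E and D share the same x with |ED| = 22.0 and D on the +y side, so D = (0.000, 22.00). The virtual corner opposite E is at (36.60, 22.00). A1 meets PT tangentially, so NT is at right angles to PT and since A1 is tangent to RD there, NR ⟂ RD, with radius 4.8, so the center N sits 4.8 in from both sides at N = (31.80, 17.20). That places the tangent points at T = (36.60, 17.20) on PT and R = (31.80, 22.00) on RD. Then |ET| = |T − E| = 40.44.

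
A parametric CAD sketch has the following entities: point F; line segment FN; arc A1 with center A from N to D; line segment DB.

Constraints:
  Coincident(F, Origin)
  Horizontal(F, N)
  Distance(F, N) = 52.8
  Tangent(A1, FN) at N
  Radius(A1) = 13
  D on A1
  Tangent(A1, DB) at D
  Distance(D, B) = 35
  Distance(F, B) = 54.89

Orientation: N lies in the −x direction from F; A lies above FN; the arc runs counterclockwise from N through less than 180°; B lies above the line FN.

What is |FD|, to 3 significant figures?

41.4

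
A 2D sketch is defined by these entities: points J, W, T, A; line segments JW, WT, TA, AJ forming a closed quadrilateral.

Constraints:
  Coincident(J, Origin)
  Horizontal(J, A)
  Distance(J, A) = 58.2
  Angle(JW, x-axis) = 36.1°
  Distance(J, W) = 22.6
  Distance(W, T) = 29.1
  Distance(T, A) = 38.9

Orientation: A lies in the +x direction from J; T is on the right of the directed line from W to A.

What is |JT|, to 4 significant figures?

27.31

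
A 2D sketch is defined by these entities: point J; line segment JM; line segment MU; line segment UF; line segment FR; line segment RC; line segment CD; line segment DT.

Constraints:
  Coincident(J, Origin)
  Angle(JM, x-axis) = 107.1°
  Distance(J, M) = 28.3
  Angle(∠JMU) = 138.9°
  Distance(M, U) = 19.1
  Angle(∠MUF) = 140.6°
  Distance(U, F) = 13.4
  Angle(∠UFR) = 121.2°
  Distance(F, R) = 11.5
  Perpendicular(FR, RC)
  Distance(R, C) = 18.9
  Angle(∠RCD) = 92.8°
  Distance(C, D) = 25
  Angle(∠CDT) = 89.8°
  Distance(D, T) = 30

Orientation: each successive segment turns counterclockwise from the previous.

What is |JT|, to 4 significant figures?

66.86

∠RCD = 92.8° gives CD at 63.60° from the x-axis; with |CD| = 25.0, D = (-14.01, 39.63). ∠CDT = 89.8° gives DT at 153.8° from the x-axis; with |DT| = 30.0, T = (-40.92, 52.87). Then |JT| = |T − J| = 66.86.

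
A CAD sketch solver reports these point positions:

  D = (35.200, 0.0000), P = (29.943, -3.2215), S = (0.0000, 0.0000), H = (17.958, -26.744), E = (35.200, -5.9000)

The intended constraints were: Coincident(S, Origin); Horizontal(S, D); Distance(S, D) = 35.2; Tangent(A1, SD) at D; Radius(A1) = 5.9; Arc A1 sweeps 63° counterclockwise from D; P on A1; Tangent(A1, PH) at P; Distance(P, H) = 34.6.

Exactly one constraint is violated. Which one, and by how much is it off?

Distance(P, H) = 34.6 — off by 8.20.

S = (0.00, 0.00) ✓; S.y = 0.00, D.y = 0.00 ✓; |SD| = 35.20 ✓; ∠(ED, DS) = 90.00° ✓; |ED| = 5.900 ✓; bearing(E→P) − bearing(E→D) = 63.00° ✓; |EP| = 5.900 ✓; ∠(EP, PH) = 90.00° ✓; |PH| = 26.40 ✗.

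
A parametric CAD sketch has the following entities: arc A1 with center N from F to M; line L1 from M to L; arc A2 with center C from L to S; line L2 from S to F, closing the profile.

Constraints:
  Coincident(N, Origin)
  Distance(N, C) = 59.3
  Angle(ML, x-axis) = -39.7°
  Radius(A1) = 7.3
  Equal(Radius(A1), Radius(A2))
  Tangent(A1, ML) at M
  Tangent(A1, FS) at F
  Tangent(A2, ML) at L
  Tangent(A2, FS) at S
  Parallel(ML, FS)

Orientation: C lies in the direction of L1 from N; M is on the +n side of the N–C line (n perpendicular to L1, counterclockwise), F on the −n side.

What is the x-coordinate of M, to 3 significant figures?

4.66

The slot axis is L1's direction at -39.7°, so u = (cos -39.7°, sin -39.7°) = (0.769, -0.639) and n = (−sin -39.7°, cos -39.7°) = (0.639, 0.769). N is at the origin and C lies 59.3 along u from N, so C = 59.3·u = (45.6, -37.9). Tangency of A1 to both parallel lines with radius 7.3 puts M and F at N ± 7.3·n: M = (4.66, 5.62), F = (-4.66, -5.62). So M.x = 4.66.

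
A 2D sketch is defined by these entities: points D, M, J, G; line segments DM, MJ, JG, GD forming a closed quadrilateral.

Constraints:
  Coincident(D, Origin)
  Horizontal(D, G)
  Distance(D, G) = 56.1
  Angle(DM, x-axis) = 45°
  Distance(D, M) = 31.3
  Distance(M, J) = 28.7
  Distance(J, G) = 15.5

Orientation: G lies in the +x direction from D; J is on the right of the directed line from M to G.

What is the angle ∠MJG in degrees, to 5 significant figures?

130.66°

D is at the origin; DG is horizontal with |DG| = 56.1 and G in +x, so G = (56.1, 0). DM runs at 45.0° with |DM| = 31.3, so M = (22.132, 22.132). J is determined by |MJ| = 28.7 and |JG| = 15.5 together: it lies at the intersection of circle(M, 28.7) and circle(G, 15.5). With |MG| = 40.542, the foot of the radical line on MG is 27.466 from M and the perpendicular offset is √(28.7² − 27.466²) = 8.3237. Taking the right-of-MG solution: J = (40.601, 0.16412).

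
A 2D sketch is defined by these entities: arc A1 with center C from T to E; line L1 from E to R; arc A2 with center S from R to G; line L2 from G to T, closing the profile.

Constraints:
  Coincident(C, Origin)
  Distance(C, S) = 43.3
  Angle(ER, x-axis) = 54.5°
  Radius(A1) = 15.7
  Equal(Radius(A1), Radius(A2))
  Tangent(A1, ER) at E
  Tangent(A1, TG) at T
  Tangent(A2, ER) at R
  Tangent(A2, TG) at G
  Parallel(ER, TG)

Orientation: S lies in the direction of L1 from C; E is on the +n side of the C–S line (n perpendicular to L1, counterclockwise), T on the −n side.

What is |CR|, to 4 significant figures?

46.06

The slot axis is L1's direction at 54.5°, so u = (cos 54.5°, sin 54.5°) = (0.5807, 0.8141) and n = (−sin 54.5°, cos 54.5°) = (-0.8141, 0.5807). C is at the origin and S lies 43.3 along u from C, so S = 43.3·u = (25.14, 35.25). Tangency of A1 to both parallel lines with radius 15.7 puts E and T at C ± 15.7·n: E = (-12.78, 9.117), T = (12.78, -9.117). Equal radii place R and G the same way about S: R = S + 15.7·n = (12.36, 44.37), G = S − 15.7·n = (37.93, 26.13). Then |CR| = |R − C| = 46.06.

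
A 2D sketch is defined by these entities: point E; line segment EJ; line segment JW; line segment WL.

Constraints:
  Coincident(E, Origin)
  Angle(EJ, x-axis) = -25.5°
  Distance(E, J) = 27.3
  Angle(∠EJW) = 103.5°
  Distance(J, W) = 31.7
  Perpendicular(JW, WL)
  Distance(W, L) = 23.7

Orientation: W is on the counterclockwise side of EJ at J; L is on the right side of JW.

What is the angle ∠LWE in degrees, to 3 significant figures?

125°

E is at the origin; EJ runs at -25.5° with length 27.3, so J = 27.3·(cos -25.5°, sin -25.5°) = (24.6, -11.8). ∠EJW = 103.5°, so JW runs at -25.5° + (180° − 103.5°) = 51.0° from the x-axis; with |JW| = 31.7, W = J + 31.7·(cos 51.0°, sin 51.0°) = (44.6, 12.9). The perpendicularity gives WL at right angles to JW; with |WL| = 23.7 on the right of JW, L = W + 23.7·(0.777, -0.629) = (63.0, -2.03). Then cos ∠LWE = WL·WE / (|WL||WE|), giving 125°.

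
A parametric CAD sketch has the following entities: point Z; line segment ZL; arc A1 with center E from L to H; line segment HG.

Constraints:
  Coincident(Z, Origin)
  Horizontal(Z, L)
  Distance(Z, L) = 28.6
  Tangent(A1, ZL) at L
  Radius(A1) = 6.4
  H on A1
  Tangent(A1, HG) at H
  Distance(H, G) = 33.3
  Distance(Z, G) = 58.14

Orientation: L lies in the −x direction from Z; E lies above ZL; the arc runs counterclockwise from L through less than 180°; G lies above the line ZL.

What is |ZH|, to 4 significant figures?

26.12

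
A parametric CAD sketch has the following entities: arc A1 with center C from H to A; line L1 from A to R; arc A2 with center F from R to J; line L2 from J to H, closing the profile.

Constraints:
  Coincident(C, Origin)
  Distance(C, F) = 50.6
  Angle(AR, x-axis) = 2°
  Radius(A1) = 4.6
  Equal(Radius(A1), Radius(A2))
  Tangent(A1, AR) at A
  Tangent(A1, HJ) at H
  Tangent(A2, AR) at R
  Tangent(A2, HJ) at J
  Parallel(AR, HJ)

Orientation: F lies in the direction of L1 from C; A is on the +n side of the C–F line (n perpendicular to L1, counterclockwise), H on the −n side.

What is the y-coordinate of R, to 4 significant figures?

6.363

The slot axis is L1's direction at 2.0°, so u = (cos 2.0°, sin 2.0°) = (0.9994, 0.03490) and n = (−sin 2.0°, cos 2.0°) = (-0.03490, 0.9994). C is at the origin and F lies 50.6 along u from C, so F = 50.6·u = (50.57, 1.766). Tangency of A1 to both parallel lines with radius 4.6 puts A and H at C ± 4.6·n: A = (-0.1605, 4.597), H = (0.1605, -4.597). Equal radii place R and J the same way about F: R = F + 4.6·n = (50.41, 6.363), J = F − 4.6·n = (50.73, -2.831). So R.y = 6.363.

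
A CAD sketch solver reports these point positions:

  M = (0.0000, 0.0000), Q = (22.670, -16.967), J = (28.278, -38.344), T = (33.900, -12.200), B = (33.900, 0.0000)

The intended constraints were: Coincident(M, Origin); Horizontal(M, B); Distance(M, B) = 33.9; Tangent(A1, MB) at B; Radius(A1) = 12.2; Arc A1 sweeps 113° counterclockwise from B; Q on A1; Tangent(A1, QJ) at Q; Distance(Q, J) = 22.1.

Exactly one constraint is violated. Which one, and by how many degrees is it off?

Tangent(A1, QJ) at Q — off by 8.30°.

M = (0.00, 0.00) ✓; M.y = 0.00, B.y = 0.00 ✓; |MB| = 33.90 ✓; ∠(TB, BM) = 90.00° ✓; |TB| = 12.20 ✓; bearing(T→Q) − bearing(T→B) = 113.0° ✓; |TQ| = 12.20 ✓; ∠(TQ, QJ) = 98.30° ✗; |QJ| = 22.10 ✓.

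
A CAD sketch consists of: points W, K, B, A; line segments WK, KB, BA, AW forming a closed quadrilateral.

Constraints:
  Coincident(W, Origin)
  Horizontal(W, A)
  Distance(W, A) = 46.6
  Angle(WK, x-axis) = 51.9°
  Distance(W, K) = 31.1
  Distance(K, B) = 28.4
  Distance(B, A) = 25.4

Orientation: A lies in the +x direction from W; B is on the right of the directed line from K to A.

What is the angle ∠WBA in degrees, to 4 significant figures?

161.2°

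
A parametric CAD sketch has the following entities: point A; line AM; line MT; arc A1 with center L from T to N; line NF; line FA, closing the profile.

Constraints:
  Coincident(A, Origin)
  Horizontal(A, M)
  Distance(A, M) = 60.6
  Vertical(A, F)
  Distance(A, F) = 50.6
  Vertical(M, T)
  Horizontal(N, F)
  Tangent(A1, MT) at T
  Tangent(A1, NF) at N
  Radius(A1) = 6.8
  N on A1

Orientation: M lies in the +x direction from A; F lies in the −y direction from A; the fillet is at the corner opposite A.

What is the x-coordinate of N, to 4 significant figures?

53.80

A is at the origin; AM is horizontal with |AM| = 60.6 and M on the +x side, so M = (60.60, 0.000). A and F share the same x with |AF| = 50.6 and F on the −y side, so F = (0.000, -50.60). The virtual corner opposite A is at (60.60, -50.60). Since A1 is tangent to MT there, LT ⟂ MT and since A1 is tangent to NF there, LN ⟂ NF, with radius 6.8, so the center L sits 6.8 in from both sides at L = (53.80, -43.80). That places the tangent points at T = (60.60, -43.80) on MT and N = (53.80, -50.60) on NF. So N.x = 53.80.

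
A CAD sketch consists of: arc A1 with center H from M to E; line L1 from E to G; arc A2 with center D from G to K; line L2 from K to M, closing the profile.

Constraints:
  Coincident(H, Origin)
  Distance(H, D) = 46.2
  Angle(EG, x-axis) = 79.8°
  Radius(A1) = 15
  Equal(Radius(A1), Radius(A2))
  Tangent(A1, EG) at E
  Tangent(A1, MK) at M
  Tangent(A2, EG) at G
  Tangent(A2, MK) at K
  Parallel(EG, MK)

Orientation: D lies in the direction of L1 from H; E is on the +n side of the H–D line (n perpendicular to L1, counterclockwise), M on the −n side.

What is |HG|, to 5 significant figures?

48.574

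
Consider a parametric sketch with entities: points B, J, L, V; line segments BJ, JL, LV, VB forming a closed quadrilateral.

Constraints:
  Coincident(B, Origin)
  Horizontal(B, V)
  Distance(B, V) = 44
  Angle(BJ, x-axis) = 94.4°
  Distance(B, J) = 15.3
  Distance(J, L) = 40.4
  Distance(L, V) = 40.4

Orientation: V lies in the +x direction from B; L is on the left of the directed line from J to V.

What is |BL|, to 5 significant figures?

49.988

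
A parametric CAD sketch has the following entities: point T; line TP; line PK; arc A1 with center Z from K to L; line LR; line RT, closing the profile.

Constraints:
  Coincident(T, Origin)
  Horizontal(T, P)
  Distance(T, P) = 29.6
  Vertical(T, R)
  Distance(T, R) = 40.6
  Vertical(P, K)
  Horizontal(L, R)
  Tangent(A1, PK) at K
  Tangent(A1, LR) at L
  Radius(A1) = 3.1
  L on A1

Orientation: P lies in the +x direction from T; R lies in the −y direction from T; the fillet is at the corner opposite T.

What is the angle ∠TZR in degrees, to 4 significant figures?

61.42°

T is at the origin; T and P share the same y with |TP| = 29.6 and P on the +x side, so P = (29.60, 0.000). T and R share the same x with |TR| = 40.6 and R on the −y side, so R = (0.000, -40.60). The virtual corner opposite T is at (29.60, -40.60). The tangent condition forces ZK to be normal to PK and the tangent condition forces ZL to be normal to LR, with radius 3.1, so the center Z sits 3.1 in from both sides at Z = (26.50, -37.50). Then cos ∠TZR = ZT·ZR / (|ZT||ZR|), giving 61.42°.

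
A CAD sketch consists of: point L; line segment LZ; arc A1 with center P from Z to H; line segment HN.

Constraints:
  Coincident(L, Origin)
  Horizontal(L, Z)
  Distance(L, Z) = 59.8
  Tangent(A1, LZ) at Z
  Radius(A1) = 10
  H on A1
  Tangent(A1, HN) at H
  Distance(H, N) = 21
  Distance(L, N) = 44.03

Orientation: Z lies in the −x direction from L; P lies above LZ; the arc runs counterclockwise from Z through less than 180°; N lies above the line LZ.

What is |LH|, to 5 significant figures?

52.054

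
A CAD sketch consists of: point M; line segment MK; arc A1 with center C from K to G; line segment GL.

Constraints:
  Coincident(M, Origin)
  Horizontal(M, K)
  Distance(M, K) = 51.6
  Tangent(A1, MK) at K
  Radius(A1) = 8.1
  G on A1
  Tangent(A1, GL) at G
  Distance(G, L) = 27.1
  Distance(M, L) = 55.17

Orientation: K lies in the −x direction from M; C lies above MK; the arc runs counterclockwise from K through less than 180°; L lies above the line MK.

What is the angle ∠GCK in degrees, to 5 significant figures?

88.283°

Checks: |CG| = 8.100 ✓; ∠(CG, GL) = 90.00° ✓; |GL| = 27.10 ✓; |ML| = 55.17 ✓.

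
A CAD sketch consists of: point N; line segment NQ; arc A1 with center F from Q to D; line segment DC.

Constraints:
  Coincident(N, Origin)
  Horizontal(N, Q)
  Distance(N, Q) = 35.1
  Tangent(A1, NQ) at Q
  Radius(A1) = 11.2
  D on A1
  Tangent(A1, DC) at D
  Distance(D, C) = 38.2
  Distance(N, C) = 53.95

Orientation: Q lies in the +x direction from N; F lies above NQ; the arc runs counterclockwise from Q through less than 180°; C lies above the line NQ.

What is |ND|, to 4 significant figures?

47.67

N is at the origin; N and Q share the same y with |NQ| = 35.1 and Q on the +x side, so Q = (35.10, 0.000). A1 meets NQ tangentially, so FQ is at right angles to NQ, so F = Q + (0, 11.2) = (35.10, 11.20). Since FD ⟂ DC (tangency), |FC| = √(11.2² + 38.2²) = 39.81 regardless of where D sits on A1. So C lies on both circle(N, 53.95) and circle(F, 39.81); the above-NQ intersection is C = (22.59, 48.99). D is the foot of the tangent from C: D = (44.31, 17.57).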